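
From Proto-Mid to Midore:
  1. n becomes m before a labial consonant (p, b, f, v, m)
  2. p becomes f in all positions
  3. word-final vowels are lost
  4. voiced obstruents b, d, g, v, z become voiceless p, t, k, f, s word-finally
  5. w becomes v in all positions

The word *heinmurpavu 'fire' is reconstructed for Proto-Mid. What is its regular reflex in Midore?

Midore: start from *heinmurpavu.
  rule 1 (nasal place assimilation): heinmurpavu → heimmurpavu
  rule 2 (unconditioned shift): heimmurpavu → heimmurfavu
  rule 3 (apocope): heimmurfavu → heimmurfav
  rule 4 (final devoicing): heimmurfav → heimmurfaf
  rule 5: no change — heimmurfaf
  ⇒ Midore heimmurfaf

heimmurfaf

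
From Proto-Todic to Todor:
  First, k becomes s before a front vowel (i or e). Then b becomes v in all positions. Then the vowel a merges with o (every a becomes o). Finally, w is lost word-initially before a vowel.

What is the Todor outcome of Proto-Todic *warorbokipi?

Todor: *warorbokipi > warorbosipi > warorvosipi > wororvosipi > ororvosipi  (by palatalisation, unconditioned shift, vowel merger, glide loss)

ororvosipi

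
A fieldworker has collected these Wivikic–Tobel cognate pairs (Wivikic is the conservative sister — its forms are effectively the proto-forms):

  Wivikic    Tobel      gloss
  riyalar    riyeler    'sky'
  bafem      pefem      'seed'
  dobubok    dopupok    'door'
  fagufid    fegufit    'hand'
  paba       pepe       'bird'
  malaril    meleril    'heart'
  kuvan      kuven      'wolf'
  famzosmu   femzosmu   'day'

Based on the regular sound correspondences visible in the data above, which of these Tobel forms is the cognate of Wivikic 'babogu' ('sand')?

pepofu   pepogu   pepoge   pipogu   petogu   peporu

bafem ~ pefem — Wivikic b corresponds to Tobel p word-initially before a back vowel.
paba ~ pepe — Wivikic a corresponds to Tobel e after a consonant, before a labial obstruent.
dobubok ~ dopupok — Wivikic b corresponds to Tobel p between vowels (before a back vowel).
Applying these to Wivikic 'babogu':
  babogu → pabogu   (b→p word-initially before a back vowel)
  pabogu → pebogu   (a→e after a consonant, before a labial obstruent)
  pebogu → pepogu   (b→p between vowels (before a back vowel))
So the Tobel cognate is 'pepogu'.

pepogu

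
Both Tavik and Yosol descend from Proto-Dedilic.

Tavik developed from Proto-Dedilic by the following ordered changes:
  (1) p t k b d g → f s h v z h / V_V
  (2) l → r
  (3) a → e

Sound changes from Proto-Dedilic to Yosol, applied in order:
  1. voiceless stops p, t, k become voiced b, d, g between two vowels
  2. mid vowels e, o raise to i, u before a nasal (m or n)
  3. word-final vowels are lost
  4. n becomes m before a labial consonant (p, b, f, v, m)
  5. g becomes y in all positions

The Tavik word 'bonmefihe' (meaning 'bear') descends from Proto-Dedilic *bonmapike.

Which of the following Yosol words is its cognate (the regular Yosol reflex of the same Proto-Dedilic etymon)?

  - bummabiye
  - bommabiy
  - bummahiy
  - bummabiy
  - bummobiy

Yosol: start from *bonmapike.
  rule 1 (intervocalic voicing): bonmapike → bonmabige
  rule 2 (pre-nasal raising): bonmabige → bunmabige
  rule 3 (apocope): bunmabige → bunmabig
  rule 4 (nasal place assimilation): bunmabig → bummabig
  rule 5 (unconditioned shift): bummabig → bummabiy
  ⇒ Yosol bummabiy
Among the options, 'bummabiy' alone shows every Yosol change applied in order.

bummabiy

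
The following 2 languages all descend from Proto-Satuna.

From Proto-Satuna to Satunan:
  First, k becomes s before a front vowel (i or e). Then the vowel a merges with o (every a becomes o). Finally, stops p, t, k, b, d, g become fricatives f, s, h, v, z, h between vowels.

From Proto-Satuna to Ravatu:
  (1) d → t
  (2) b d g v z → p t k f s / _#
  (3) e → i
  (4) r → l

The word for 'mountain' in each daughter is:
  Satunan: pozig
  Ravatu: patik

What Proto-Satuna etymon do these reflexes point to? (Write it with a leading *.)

*padig

Position 2: Satunan has o, Ravatu has a. Ravatu preserves a here (none of its changes turn any other segment into a), so the proto-segment is *a.
Position 5: Satunan has g, Ravatu has k. Satunan preserves g here (none of its changes turn any other segment into g), so the proto-segment is *g.
Continuing position by position gives *padig; check it forward:
Satunan: start from *padig.
  rule 1: no change — padig
  rule 2 (vowel merger): padig → podig
  rule 3 (intervocalic lenition): podig → pozig
  ⇒ Satunan pozig
Ravatu: *padig > patig > patik  (by unconditioned shift, final devoicing)
*padig is the unique common source.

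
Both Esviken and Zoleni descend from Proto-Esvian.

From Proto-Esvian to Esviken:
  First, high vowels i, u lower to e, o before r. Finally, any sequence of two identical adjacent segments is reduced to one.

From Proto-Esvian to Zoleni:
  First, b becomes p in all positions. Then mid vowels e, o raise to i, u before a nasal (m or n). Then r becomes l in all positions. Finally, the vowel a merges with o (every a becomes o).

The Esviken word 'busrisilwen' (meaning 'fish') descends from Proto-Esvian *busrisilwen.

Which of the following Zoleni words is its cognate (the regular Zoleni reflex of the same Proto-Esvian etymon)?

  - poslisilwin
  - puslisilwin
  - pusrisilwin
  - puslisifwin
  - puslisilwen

puslisilwin

Zoleni: *busrisilwen > pusrisilwen > pusrisilwin > puslisilwin  (by unconditioned shift, pre-nasal raising, unconditioned shift)
Only 'puslisilwin' matches the regular Zoleni development of *busrisilwen.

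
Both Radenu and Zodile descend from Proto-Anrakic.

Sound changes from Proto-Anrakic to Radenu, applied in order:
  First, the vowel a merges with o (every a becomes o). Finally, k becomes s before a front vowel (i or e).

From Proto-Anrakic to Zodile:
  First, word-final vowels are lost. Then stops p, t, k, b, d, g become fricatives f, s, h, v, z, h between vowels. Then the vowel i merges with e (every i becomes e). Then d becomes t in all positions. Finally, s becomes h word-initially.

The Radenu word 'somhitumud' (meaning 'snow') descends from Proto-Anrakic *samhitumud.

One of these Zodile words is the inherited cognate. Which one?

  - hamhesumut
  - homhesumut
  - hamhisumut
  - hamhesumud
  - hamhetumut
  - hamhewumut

hamhesumut

Zodile: start from *samhitumud.
  rule 1: no change — samhitumud
  rule 2 (intervocalic lenition): samhitumud → samhisumud
  rule 3 (vowel merger): samhisumud → samhesumud
  rule 4 (unconditioned shift): samhesumud → samhesumut
  rule 5 (debuccalisation): samhesumut → hamhesumut
  ⇒ Zodile hamhesumut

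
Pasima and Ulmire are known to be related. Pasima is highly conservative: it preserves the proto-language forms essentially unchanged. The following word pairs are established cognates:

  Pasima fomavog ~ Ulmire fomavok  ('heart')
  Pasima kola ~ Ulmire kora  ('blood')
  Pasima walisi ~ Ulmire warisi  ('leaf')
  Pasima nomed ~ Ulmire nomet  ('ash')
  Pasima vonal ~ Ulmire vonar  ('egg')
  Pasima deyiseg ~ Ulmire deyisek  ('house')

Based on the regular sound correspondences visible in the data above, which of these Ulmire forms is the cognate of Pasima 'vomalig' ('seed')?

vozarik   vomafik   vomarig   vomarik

walisi ~ warisi — Pasima l corresponds to Ulmire r between vowels (before a front vowel).
fomavog ~ fomavok, deyiseg ~ deyisek — Pasima g corresponds to Ulmire k word-finally.
Applying these to Pasima 'vomalig':
  vomalig → vomarig   (l→r between vowels (before a front vowel))
  vomarig → vomarik   (g→k word-finally)
So the Ulmire cognate is 'vomarik'.

vomarik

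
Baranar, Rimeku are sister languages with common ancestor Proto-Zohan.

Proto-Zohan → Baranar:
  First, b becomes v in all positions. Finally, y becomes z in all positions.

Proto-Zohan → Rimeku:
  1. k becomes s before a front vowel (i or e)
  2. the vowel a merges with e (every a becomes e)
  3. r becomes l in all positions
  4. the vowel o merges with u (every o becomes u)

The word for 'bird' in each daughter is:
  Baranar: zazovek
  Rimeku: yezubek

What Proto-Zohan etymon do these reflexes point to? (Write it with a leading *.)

Position 2: Baranar has a, Rimeku has e. Baranar preserves a here (none of its changes turn any other segment into a), so the proto-segment is *a.
Position 4: Baranar has o, Rimeku has u. Baranar preserves o here (none of its changes turn any other segment into o), so the proto-segment is *o.
Verify the candidate proto-form against each daughter:
Baranar: *yazobek > yazovek > zazovek  (by unconditioned shift, unconditioned shift)
Rimeku: *yazobek > yezobek > yezubek  (by vowel merger, vowel merger)
No other proto-form is consistent with every reflex, so the reconstruction is *yazobek.

*yazobek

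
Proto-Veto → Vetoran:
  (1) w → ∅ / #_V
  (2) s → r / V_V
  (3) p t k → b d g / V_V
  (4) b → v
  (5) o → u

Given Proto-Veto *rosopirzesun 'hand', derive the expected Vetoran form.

ruruvirzerun

Vetoran: *rosopirzesun > roropirzerun > rorobirzerun > rorovirzerun > ruruvirzerun  (by rhotacism, intervocalic voicing, unconditioned shift, vowel merger)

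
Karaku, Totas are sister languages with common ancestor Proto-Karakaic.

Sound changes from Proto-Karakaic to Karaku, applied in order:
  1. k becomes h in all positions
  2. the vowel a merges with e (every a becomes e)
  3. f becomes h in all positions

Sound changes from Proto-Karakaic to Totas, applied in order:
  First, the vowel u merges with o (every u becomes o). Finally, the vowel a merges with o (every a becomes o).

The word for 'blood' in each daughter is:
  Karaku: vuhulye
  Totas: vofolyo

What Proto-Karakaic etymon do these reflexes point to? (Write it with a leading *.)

*vufulya

Position 7: Karaku has e, Totas has o. Taking the neighbouring segments as reconstructed: Karaku e could go back to *a or *e; Totas o could go back to *a or *o or *u — the one source consistent with every daughter is *a.
Position 4: Karaku has u, Totas has o. Karaku preserves u here (none of its changes turn any other segment into u), so the proto-segment is *u.
Position 2: Karaku has u, Totas has o. Karaku preserves u here (none of its changes turn any other segment into u), so the proto-segment is *u.
Continuing position by position gives *vufulya; check it forward:
Karaku: *vufulya
  vufulya (rule 1 does not apply)
  vufulya → vufulye   [vowel merger]
  vufulye → vuhulye   [unconditioned shift]
  giving Karaku vuhulye.
Totas: *vufulya
  vufulya → vofolya   [vowel merger]
  vofolya → vofolyo   [vowel merger]
  giving Totas vofolyo.
No other proto-form is consistent with every reflex, so the reconstruction is *vufulya.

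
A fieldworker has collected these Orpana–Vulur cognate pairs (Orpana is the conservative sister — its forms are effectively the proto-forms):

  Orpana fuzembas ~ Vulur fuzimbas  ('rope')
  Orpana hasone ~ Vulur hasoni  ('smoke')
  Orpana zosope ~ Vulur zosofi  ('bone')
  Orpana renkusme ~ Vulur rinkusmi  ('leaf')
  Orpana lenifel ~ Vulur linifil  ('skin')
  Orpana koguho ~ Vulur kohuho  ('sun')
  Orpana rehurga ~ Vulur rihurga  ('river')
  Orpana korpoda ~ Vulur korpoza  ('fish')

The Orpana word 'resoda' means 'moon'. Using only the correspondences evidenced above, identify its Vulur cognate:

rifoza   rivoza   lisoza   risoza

risoza

lenifel ~ linifil, rehurga ~ rihurga — Orpana e corresponds to Vulur i after a consonant, before a consonant other than r, m, n, p, b, f, v.
korpoda ~ korpoza — Orpana d corresponds to Vulur z between vowels (before a back vowel).
Applying these to Orpana 'resoda':
  resoda → risoda   (e→i after a consonant, before a consonant other than r, m, n, p, b, f, v)
  risoda → risoza   (d→z between vowels (before a back vowel))
So the Vulur cognate is 'risoza'.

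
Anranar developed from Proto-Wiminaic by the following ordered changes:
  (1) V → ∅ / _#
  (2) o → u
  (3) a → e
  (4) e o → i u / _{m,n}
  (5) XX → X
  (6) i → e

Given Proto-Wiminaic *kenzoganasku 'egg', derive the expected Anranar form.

Anranar: start from *kenzoganasku.
  rule 1 (apocope): kenzoganasku → kenzoganask
  rule 2 (vowel merger): kenzoganask → kenzuganask
  rule 3 (vowel merger): kenzuganask → kenzugenesk
  rule 4 (pre-nasal raising): kenzugenesk → kinzuginesk
  rule 5: no change — kinzuginesk
  rule 6 (vowel merger): kinzuginesk → kenzugenesk
  ⇒ Anranar kenzugenesk

kenzugenesk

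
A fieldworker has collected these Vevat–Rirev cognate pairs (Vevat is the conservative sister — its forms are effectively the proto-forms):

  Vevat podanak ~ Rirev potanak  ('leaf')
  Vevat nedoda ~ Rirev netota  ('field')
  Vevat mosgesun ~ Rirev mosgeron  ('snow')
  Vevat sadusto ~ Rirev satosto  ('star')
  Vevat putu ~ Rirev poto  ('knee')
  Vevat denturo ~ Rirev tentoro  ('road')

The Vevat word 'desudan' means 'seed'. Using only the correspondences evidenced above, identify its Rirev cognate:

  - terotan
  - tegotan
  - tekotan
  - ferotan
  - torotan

denturo ~ tentoro — Vevat d corresponds to Rirev t word-initially before a front vowel.
mosgesun ~ mosgeron — Vevat s corresponds to Rirev r between vowels (before a back vowel).
sadusto ~ satosto, putu ~ poto — Vevat u corresponds to Rirev o after a consonant, before a consonant other than r, m, n, p, b, f, v.
podanak ~ potanak, nedoda ~ netota — Vevat d corresponds to Rirev t between vowels (before a back vowel).
Applying these to Vevat 'desudan':
  desudan → tesudan   (d→t word-initially before a front vowel)
  tesudan → terudan   (s→r between vowels (before a back vowel))
  terudan → terodan   (u→o after a consonant, before a consonant other than r, m, n, p, b, f, v)
  terodan → terotan   (d→t between vowels (before a back vowel))
So the Rirev cognate is 'terotan'.

terotan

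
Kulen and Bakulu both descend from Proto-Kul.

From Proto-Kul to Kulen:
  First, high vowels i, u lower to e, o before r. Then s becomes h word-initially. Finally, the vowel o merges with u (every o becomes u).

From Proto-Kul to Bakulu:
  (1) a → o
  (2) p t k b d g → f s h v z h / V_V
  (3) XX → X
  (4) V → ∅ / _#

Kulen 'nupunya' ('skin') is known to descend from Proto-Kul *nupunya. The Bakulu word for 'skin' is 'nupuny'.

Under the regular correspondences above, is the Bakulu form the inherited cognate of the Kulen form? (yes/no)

no

Derive the expected Bakulu reflex of *nupunya:
Bakulu: start from *nupunya.
  rule 1 (vowel merger): nupunya → nupunyo
  rule 2 (intervocalic lenition): nupunyo → nufunyo
  rule 3: no change — nufunyo
  rule 4 (apocope): nufunyo → nufuny
  ⇒ Bakulu nufuny
The regular Bakulu reflex would be 'nufuny', but the attested form is 'nupuny'. The correspondence is irregular, so they are not cognates (the Bakulu form has a different source).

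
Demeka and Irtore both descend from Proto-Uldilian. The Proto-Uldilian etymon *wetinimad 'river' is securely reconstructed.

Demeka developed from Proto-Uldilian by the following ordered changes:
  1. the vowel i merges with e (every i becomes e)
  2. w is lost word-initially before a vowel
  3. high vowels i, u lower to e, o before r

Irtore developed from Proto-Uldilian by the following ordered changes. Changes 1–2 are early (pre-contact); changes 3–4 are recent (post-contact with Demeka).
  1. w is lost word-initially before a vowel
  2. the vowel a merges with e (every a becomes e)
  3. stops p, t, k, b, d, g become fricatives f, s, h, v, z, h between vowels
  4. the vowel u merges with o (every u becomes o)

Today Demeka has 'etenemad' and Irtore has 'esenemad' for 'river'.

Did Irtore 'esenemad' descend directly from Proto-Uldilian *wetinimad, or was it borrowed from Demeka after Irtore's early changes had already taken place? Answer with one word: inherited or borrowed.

borrowed

If inherited, *wetinimad would pass through all of Irtore's changes:
Irtore: *wetinimad > etinimad > etinimed > esinimed  (by glide loss, vowel merger, intervocalic lenition)
If borrowed from Demeka 'etenemad' after the early changes, it would undergo only the recent ones:
  rule 3 (intervocalic lenition): etenemad → esenemad
  rule 4 (vowel merger): no change (esenemad)
  ⇒ as a loan: esenemad
Irtore 'esenemad' matches the loan outcome 'esenemad', not the inherited 'esinimed' — it skipped the early Irtore changes, so it was borrowed from Demeka.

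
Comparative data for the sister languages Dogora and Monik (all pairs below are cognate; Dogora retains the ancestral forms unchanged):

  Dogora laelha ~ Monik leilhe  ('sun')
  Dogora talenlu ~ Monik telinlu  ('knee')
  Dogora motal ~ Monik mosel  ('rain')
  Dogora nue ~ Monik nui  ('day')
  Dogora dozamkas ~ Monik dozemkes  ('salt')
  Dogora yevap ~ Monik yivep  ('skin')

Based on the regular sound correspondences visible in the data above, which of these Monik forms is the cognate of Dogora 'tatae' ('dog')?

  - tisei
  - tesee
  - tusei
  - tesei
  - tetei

tesei

talenlu ~ telinlu, motal ~ mosel — Dogora a corresponds to Monik e after a consonant, before a consonant other than r, m, n, p, b, f, v.
motal ~ mosel — Dogora t corresponds to Monik s between vowels (before a back vowel).
laelha ~ leilhe — Dogora a corresponds to Monik e after a consonant, before a front vowel.
nue ~ nui — Dogora e corresponds to Monik i word-finally.
Applying these to Dogora 'tatae':
  tatae → tetae   (a→e after a consonant, before a consonant other than r, m, n, p, b, f, v)
  tetae → tesae   (t→s between vowels (before a back vowel))
  tesae → tesee   (a→e after a consonant, before a front vowel)
  tesee → tesei   (e→i word-finally)
So the Monik cognate is 'tesei'.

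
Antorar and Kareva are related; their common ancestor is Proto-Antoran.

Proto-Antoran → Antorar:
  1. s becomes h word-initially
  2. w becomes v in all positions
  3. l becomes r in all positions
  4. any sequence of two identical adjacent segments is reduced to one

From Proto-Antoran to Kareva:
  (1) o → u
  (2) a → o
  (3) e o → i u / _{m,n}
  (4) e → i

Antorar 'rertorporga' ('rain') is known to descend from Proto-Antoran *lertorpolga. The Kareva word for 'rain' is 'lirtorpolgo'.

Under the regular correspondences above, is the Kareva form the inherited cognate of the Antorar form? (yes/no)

no

Derive the expected Kareva reflex of *lertorpolga:
Kareva: *lertorpolga
  lertorpolga → lerturpulga   [vowel merger]
  lerturpulga → lerturpulgo   [vowel merger]
  lerturpulgo (rule 3 does not apply)
  lerturpulgo → lirturpulgo   [vowel merger]
  giving Kareva lirturpulgo.
The regular Kareva reflex would be 'lirturpulgo', but the attested form is 'lirtorpolgo'. The correspondence is irregular, so they are not cognates (the Kareva form has a different source).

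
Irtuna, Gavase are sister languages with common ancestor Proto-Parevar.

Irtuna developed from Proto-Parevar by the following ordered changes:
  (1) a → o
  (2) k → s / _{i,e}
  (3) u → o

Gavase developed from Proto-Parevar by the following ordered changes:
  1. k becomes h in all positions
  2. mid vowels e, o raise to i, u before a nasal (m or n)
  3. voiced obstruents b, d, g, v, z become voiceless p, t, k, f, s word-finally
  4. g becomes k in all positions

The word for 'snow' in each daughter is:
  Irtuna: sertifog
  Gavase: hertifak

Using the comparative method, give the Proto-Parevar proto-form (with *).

*kertifag

Position 7: Irtuna has o, Gavase has a. Gavase preserves a here (none of its changes turn any other segment into a), so the proto-segment is *a.
Position 8: Irtuna has g, Gavase has k. Irtuna preserves g here (none of its changes turn any other segment into g), so the proto-segment is *g.
Continuing position by position gives *kertifag; check it forward:
Irtuna: start from *kertifag.
  rule 1 (vowel merger): kertifag → kertifog
  rule 2 (palatalisation): kertifog → sertifog
  rule 3: no change — sertifog
  ⇒ Irtuna sertifog
Gavase: *kertifag
  kertifag → hertifag   [unconditioned shift]
  hertifag (rule 2 does not apply)
  hertifag → hertifak   [final devoicing]
  hertifak (rule 4 does not apply)
  giving Gavase hertifak.
Only *kertifag yields all of Irtuna sertifog, Gavase hertifak.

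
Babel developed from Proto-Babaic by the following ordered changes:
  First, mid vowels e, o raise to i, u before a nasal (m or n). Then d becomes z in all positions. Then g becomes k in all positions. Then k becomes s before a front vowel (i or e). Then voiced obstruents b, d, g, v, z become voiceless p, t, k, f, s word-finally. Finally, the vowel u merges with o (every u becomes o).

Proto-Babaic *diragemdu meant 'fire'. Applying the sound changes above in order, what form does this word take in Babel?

Babel: *diragemdu > diragimdu > ziragimzu > zirakimzu > zirasimzu > zirasimzo  (by pre-nasal raising, unconditioned shift, unconditioned shift, palatalisation, vowel merger)

zirasimzo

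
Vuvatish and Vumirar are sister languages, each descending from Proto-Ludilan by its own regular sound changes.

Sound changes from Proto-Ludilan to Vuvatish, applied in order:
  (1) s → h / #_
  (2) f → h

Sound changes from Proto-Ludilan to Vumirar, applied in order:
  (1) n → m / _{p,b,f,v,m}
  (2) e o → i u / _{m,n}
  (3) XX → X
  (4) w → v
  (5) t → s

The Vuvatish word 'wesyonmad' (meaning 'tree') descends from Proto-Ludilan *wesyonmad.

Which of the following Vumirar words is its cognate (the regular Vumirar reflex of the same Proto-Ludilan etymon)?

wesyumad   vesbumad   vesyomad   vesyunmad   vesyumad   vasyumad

Vumirar: *wesyonmad
  wesyonmad → wesyommad   [nasal place assimilation]
  wesyommad → wesyummad   [pre-nasal raising]
  wesyummad → wesyumad   [degemination]
  wesyumad → vesyumad   [unconditioned shift]
  vesyumad (rule 5 does not apply)
  giving Vumirar vesyumad.
The other candidates each miss or misapply at least one Vumirar change.

vesyumad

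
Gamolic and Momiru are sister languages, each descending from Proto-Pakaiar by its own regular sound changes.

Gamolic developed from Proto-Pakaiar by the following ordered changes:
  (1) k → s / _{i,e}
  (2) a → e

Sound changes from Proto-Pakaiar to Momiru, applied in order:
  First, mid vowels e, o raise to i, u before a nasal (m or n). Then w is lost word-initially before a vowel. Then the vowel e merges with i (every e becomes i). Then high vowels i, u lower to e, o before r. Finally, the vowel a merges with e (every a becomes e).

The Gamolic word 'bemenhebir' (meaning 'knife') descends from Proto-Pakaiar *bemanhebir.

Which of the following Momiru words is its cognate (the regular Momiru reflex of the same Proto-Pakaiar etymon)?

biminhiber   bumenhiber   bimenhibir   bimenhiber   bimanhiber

Momiru: start from *bemanhebir.
  rule 1 (pre-nasal raising): bemanhebir → bimanhebir
  rule 2: no change — bimanhebir
  rule 3 (vowel merger): bimanhebir → bimanhibir
  rule 4 (pre-rhotic lowering): bimanhibir → bimanhiber
  rule 5 (vowel merger): bimanhiber → bimenhiber
  ⇒ Momiru bimenhiber
Among the options, 'bimenhiber' alone shows every Momiru change applied in order.

bimenhiber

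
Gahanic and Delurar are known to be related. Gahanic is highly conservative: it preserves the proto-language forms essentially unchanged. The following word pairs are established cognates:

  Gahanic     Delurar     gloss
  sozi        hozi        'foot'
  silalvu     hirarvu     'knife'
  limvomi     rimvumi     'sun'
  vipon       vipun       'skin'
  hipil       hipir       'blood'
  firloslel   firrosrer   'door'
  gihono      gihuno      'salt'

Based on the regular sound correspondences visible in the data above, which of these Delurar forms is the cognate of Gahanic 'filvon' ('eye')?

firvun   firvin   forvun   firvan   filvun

firvun

silalvu ~ hirarvu — Gahanic l corresponds to Delurar r after a vowel, before a labial obstruent.
vipon ~ vipun, gihono ~ gihuno — Gahanic o corresponds to Delurar u after a consonant, before a nasal.
Applying these to Gahanic 'filvon':
  filvon → firvon   (l→r after a vowel, before a labial obstruent)
  firvon → firvun   (o→u after a consonant, before a nasal)
So the Delurar cognate is 'firvun'.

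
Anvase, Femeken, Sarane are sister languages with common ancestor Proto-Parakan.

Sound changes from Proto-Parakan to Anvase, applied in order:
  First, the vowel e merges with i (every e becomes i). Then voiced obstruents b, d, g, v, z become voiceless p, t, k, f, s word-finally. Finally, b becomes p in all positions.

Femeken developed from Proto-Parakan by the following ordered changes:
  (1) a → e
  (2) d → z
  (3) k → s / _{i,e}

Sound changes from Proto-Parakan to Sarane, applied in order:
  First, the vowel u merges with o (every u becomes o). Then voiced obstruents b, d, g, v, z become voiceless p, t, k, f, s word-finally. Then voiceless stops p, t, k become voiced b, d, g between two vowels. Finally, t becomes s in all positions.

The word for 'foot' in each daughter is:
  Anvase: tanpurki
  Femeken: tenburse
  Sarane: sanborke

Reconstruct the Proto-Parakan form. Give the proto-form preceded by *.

Position 7: Anvase has k, Femeken has s, Sarane has k. Taking the neighbouring segments as reconstructed: Anvase k can only go back to *k; Femeken s could go back to *k or *s; Sarane k can only go back to *k — the one source consistent with every daughter is *k.
Position 4: Anvase has p, Femeken has b, Sarane has b. Femeken preserves b here (none of its changes turn any other segment into b), so the proto-segment is *b.
Continuing position by position gives *tanburke; check it forward:
Anvase: *tanburke
  tanburke → tanburki   [vowel merger]
  tanburki (rule 2 does not apply)
  tanburki → tanpurki   [unconditioned shift]
  giving Anvase tanpurki.
Femeken: *tanburke > tenburke > tenburse  (by vowel merger, palatalisation)
Sarane: *tanburke > tanborke > sanborke  (by vowel merger, unconditioned shift)
*tanburke is the unique common source.

*tanburke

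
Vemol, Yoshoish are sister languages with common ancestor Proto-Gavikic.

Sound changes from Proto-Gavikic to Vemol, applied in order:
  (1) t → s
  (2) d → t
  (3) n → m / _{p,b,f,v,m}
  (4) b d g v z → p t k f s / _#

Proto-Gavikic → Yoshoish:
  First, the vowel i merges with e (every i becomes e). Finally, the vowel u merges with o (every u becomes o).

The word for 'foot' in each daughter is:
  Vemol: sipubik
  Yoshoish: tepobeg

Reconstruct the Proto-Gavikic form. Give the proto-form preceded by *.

Position 6: Vemol has i, Yoshoish has e. Vemol preserves i here (none of its changes turn any other segment into i), so the proto-segment is *i.
Position 4: Vemol has u, Yoshoish has o. Vemol preserves u here (none of its changes turn any other segment into u), so the proto-segment is *u.
Position 1: Vemol has s, Yoshoish has t. Yoshoish preserves t here (none of its changes turn any other segment into t), so the proto-segment is *t.
This points to *tipubig. Verify forward in each daughter:
Vemol: *tipubig > sipubig > sipubik  (by unconditioned shift, final devoicing)
Yoshoish: start from *tipubig.
  rule 1 (vowel merger): tipubig → tepubeg
  rule 2 (vowel merger): tepubeg → tepobeg
  ⇒ Yoshoish tepobeg
Only *tipubig yields all of Vemol sipubik, Yoshoish tepobeg.

*tipubig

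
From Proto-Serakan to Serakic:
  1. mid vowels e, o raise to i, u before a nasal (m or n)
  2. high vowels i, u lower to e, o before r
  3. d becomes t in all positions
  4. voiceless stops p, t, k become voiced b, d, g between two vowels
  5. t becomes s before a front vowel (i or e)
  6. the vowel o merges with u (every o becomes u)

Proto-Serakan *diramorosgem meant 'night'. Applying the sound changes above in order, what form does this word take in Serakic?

seramurusgim

Serakic: start from *diramorosgem.
  rule 1 (pre-nasal raising): diramorosgem → diramorosgim
  rule 2 (pre-rhotic lowering): diramorosgim → deramorosgim
  rule 3 (unconditioned shift): deramorosgim → teramorosgim
  rule 4: no change — teramorosgim
  rule 5 (palatalisation): teramorosgim → seramorosgim
  rule 6 (vowel merger): seramorosgim → seramurusgim
  ⇒ Serakic seramurusgim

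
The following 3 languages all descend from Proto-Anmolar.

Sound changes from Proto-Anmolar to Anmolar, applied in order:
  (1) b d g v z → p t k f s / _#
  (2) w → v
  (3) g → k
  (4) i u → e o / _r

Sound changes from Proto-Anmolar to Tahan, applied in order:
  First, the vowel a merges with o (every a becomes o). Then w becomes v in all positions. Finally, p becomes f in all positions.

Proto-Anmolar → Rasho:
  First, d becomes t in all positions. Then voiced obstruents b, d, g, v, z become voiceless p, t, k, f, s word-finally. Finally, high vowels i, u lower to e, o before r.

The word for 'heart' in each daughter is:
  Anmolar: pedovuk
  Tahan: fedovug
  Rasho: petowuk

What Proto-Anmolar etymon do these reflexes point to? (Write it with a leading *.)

Position 3: Anmolar has d, Tahan has d, Rasho has t. Anmolar preserves d here (none of its changes turn any other segment into d), so the proto-segment is *d.
Position 7: Anmolar has k, Tahan has g, Rasho has k. Tahan preserves g here (none of its changes turn any other segment into g), so the proto-segment is *g.
Position 5: Anmolar has v, Tahan has v, Rasho has w. Rasho preserves w here (none of its changes turn any other segment into w), so the proto-segment is *w.
Continuing position by position gives *pedowug; check it forward:
Anmolar: start from *pedowug.
  rule 1 (final devoicing): pedowug → pedowuk
  rule 2 (unconditioned shift): pedowuk → pedovuk
  rule 3: no change — pedovuk
  rule 4: no change — pedovuk
  ⇒ Anmolar pedovuk
Tahan: *pedowug > pedovug > fedovug  (by unconditioned shift, unconditioned shift)
Rasho: *pedowug
  pedowug → petowug   [unconditioned shift]
  petowug → petowuk   [final devoicing]
  petowuk (rule 3 does not apply)
  giving Rasho petowuk.
*pedowug is the unique common source.

*pedowug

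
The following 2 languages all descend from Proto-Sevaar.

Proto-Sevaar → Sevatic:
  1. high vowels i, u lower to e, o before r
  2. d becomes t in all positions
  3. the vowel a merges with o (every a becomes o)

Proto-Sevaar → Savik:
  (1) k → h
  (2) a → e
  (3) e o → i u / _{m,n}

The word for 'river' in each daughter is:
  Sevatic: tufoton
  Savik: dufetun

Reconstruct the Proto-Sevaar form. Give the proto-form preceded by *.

Position 4: Sevatic has o, Savik has e. Taking the neighbouring segments as reconstructed: Sevatic o could go back to *a or *o; Savik e could go back to *a or *e — the one source consistent with every daughter is *a.
Position 1: Sevatic has t, Savik has d. Savik preserves d here (none of its changes turn any other segment into d), so the proto-segment is *d.
Position 6: Sevatic has o, Savik has u. Taking the neighbouring segments as reconstructed: Sevatic o could go back to *a or *o; Savik u could go back to *o or *u — the one source consistent with every daughter is *o.
The remaining positions agree across the daughters. Check the candidate against every language:
Sevatic: *dufaton > tufaton > tufoton  (by unconditioned shift, vowel merger)
Savik: *dufaton > dufeton > dufetun  (by vowel merger, pre-nasal raising)
*dufaton is the unique common source.

*dufaton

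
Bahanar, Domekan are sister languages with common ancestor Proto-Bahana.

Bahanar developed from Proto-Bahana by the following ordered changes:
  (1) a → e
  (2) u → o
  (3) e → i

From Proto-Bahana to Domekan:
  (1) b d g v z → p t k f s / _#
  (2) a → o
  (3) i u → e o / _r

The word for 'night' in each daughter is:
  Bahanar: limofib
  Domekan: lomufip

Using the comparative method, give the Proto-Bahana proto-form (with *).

Position 2: Bahanar has i, Domekan has o. Taking the neighbouring segments as reconstructed: Bahanar i could go back to *a or *e or *i; Domekan o could go back to *a or *o — the one source consistent with every daughter is *a.
Position 4: Bahanar has o, Domekan has u. Domekan preserves u here (none of its changes turn any other segment into u), so the proto-segment is *u.
Verify the candidate proto-form against each daughter:
Bahanar: start from *lamufib.
  rule 1 (vowel merger): lamufib → lemufib
  rule 2 (vowel merger): lemufib → lemofib
  rule 3 (vowel merger): lemofib → limofib
  ⇒ Bahanar limofib
Domekan: *lamufib > lamufip > lomufip  (by final devoicing, vowel merger)
No other proto-form is consistent with every reflex, so the reconstruction is *lamufib.

*lamufib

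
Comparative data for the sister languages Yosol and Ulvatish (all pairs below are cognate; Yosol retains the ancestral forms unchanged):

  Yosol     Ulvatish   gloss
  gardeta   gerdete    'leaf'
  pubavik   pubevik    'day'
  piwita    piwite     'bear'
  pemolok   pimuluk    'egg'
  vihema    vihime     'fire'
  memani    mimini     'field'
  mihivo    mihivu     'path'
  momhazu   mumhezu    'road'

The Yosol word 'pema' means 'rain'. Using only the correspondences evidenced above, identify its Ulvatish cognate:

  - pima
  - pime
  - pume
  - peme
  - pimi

pime

pemolok ~ pimuluk, vihema ~ vihime — Yosol e corresponds to Ulvatish i after a consonant, before a nasal.
gardeta ~ gerdete, piwita ~ piwite — Yosol a corresponds to Ulvatish e word-finally.
Applying these to Yosol 'pema':
  pema → pima   (e→i after a consonant, before a nasal)
  pima → pime   (a→e word-finally)
So the Ulvatish cognate is 'pime'.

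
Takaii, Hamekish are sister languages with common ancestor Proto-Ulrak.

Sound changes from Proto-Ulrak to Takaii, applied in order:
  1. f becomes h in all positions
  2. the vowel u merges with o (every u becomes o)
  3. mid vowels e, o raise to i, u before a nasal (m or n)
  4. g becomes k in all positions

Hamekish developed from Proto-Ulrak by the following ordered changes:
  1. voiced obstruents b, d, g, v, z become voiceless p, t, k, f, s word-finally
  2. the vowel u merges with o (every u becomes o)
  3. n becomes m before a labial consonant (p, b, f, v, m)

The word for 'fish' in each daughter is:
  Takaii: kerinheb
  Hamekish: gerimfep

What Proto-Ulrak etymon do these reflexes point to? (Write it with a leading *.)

Position 5: Takaii has n, Hamekish has m. Takaii preserves n here (none of its changes turn any other segment into n), so the proto-segment is *n.
Position 6: Takaii has h, Hamekish has f. Taking the neighbouring segments as reconstructed: Takaii h could go back to *f or *h; Hamekish f can only go back to *f — the one source consistent with every daughter is *f.
Position 8: Takaii has b, Hamekish has p. Takaii preserves b here (none of its changes turn any other segment into b), so the proto-segment is *b.
Continuing position by position gives *gerinfeb; check it forward:
Takaii: *gerinfeb
  gerinfeb → gerinheb   [unconditioned shift]
  gerinheb (rule 2 does not apply)
  gerinheb (rule 3 does not apply)
  gerinheb → kerinheb   [unconditioned shift]
  giving Takaii kerinheb.
Hamekish: *gerinfeb > gerinfep > gerimfep  (by final devoicing, nasal place assimilation)
Only *gerinfeb yields all of Takaii kerinheb, Hamekish gerimfep.

*gerinfeb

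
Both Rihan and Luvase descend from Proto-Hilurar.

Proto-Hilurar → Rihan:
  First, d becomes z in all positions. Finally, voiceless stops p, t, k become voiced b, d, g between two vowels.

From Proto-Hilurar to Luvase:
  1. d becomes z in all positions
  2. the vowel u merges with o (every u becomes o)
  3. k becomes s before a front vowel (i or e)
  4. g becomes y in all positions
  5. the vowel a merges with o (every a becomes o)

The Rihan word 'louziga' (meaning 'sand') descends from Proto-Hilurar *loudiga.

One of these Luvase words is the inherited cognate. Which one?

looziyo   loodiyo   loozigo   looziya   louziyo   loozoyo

looziyo

Luvase: *loudiga > louziga > looziga > looziya > looziyo  (by unconditioned shift, vowel merger, unconditioned shift, vowel merger)
Only 'looziyo' matches the regular Luvase development of *loudiga.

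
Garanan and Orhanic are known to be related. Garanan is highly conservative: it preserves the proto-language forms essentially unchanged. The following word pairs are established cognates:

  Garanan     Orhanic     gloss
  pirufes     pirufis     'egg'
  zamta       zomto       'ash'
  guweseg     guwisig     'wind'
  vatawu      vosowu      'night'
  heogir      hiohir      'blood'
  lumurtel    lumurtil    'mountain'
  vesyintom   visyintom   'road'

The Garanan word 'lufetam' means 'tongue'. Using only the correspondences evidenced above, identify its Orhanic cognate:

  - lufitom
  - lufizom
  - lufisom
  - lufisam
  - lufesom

pirufes ~ pirufis, guweseg ~ guwisig — Garanan e corresponds to Orhanic i after a consonant, before a consonant other than r, m, n, p, b, f, v.
vatawu ~ vosowu — Garanan t corresponds to Orhanic s between vowels (before a back vowel).
zamta ~ zomto — Garanan a corresponds to Orhanic o after a consonant, before a nasal.
Applying these to Garanan 'lufetam':
  lufetam → lufitam   (e→i after a consonant, before a consonant other than r, m, n, p, b, f, v)
  lufitam → lufisam   (t→s between vowels (before a back vowel))
  lufisam → lufisom   (a→o after a consonant, before a nasal)
So the Orhanic cognate is 'lufisom'.

lufisom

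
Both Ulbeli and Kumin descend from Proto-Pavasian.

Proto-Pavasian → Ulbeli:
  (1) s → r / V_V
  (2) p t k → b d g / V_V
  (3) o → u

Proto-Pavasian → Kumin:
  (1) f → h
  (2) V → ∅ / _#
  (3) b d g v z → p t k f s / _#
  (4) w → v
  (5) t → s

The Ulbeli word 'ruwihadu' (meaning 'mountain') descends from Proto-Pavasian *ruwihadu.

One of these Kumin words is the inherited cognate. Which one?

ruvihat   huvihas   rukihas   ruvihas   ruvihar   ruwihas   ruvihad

ruvihas

Kumin: *ruwihadu
  ruwihadu (rule 1 does not apply)
  ruwihadu → ruwihad   [apocope]
  ruwihad → ruwihat   [final devoicing]
  ruwihat → ruvihat   [unconditioned shift]
  ruvihat → ruvihas   [unconditioned shift]
  giving Kumin ruvihas.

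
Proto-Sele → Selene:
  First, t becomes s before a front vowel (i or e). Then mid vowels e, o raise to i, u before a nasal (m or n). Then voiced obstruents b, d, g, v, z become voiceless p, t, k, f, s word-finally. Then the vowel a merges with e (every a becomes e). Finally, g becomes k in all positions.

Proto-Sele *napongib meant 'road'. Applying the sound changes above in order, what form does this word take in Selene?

nepunkip

Selene: *napongib
  napongib (rule 1 does not apply)
  napongib → napungib   [pre-nasal raising]
  napungib → napungip   [final devoicing]
  napungip → nepungip   [vowel merger]
  nepungip → nepunkip   [unconditioned shift]
  giving Selene nepunkip.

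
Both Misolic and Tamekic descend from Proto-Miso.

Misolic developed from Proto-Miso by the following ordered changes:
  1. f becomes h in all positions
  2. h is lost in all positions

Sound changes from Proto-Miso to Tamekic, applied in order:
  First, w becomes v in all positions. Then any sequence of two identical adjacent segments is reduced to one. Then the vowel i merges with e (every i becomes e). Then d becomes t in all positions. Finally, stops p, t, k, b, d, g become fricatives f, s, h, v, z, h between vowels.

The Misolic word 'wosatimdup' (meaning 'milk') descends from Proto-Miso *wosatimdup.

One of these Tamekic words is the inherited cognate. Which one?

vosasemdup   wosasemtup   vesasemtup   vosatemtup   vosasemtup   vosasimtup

Tamekic: *wosatimdup
  wosatimdup → vosatimdup   [unconditioned shift]
  vosatimdup (rule 2 does not apply)
  vosatimdup → vosatemdup   [vowel merger]
  vosatemdup → vosatemtup   [unconditioned shift]
  vosatemtup → vosasemtup   [intervocalic lenition]
  giving Tamekic vosasemtup.
The other candidates each miss or misapply at least one Tamekic change.

vosasemtup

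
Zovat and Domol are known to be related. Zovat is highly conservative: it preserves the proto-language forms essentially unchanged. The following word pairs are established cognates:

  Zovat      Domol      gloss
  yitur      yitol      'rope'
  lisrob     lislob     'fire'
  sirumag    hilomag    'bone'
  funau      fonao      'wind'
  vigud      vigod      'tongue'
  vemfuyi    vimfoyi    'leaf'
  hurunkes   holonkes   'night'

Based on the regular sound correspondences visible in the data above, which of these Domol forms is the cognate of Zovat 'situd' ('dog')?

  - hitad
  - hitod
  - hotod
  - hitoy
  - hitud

sirumag ~ hilomag — Zovat s corresponds to Domol h word-initially before a front vowel.
vigud ~ vigod, vemfuyi ~ vimfoyi — Zovat u corresponds to Domol o after a consonant, before a consonant other than r, m, n, p, b, f, v.
Applying these to Zovat 'situd':
  situd → hitud   (s→h word-initially before a front vowel)
  hitud → hitod   (u→o after a consonant, before a consonant other than r, m, n, p, b, f, v)
So the Domol cognate is 'hitod'.

hitod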